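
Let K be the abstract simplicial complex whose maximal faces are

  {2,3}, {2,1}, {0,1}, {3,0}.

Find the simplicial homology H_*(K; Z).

Take the total order 0 < 1 < 2 < 3 on the vertex set. Then K (dimension 1) consists of the simplices:

  0-simplices (4): [0], [1], [2], [3]
  1-simplices (4): [0,1], [0,3], [1,2], [2,3]

so the chain groups are C_0 ≅ Z^4, C_1 ≅ Z^4.

∂_1: C_1 → C_0 sends each edge [p,q] (with p < q) to q − p. For instance
  ∂[1,2] = [2] − [1].
As a 4×4 matrix over Z this has rank 3, with invariant factors (1,1,1).

From H_k ≅ ker(∂_k) / im(∂_{k+1}) we obtain:

  H_0: rank C_0 − rank ∂_1 = 4 − 3 = 1, and the invariant factors of ∂_1 are all 1, so H_0 ≅ Z.
  H_1: rank ker ∂_1 − rank ∂_2 = (4 − 3) − 0 = 1, and there is no ∂_2, so H_1 ≅ Z.

As a check, the Euler characteristic is 4 − 4 = 0, which agrees with 1 − 1 = 0.

H_0 ≅ Z,  H_1 ≅ Z.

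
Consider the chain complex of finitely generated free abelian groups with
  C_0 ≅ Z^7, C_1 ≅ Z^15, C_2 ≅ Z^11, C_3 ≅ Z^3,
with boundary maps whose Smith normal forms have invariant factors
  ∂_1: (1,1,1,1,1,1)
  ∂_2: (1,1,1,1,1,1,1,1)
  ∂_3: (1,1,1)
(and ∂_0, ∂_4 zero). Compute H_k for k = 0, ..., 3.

H_0: b_0 = 7 − 0 − 6 = 1; torsion from ∂_1 factors > 1: none. So H_0 ≅ Z.
H_1: b_1 = 15 − 6 − 8 = 1; torsion from ∂_2 factors > 1: none. So H_1 ≅ Z.
H_2: b_2 = 11 − 8 − 3 = 0; torsion from ∂_3 factors > 1: none. So H_2 ≅ 0.
H_3: b_3 = 3 − 3 − 0 = 0; torsion from ∂_4 factors > 1: none. So H_3 ≅ 0.

H_0 ≅ Z,  H_1 ≅ Z,  H_2 = 0,  H_3 = 0.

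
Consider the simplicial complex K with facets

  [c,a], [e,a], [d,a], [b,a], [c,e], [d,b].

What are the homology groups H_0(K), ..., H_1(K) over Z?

H_0 ≅ Z,  H_1 ≅ Z^2.

We work with the vertex ordering a < b < c < d < e. The simplices of K, each written with vertices in increasing order, are:

  0-simplices (5): a, b, c, d, e
  1-simplices (6): ab, ac, ad, ae, bd, ce

giving chain groups C_0 ≅ Z^5, C_1 ≅ Z^6.

∂_1: C_1 → C_0 sends each edge [p,q] (with p < q) to q − p. For instance
  ∂bd = d − b.
As a 5×6 matrix over Z this has rank 4, with invariant factors (1,1,1,1).

Now H_k = ker ∂_k / im ∂_{k+1}, so:

  H_0: rank C_0 − rank ∂_1 = 5 − 4 = 1, and the invariant factors of ∂_1 are all 1, so H_0 ≅ Z.
  H_1: rank ker ∂_1 − rank ∂_2 = (6 − 4) − 0 = 2, and there is no ∂_2, so H_1 ≅ Z^2.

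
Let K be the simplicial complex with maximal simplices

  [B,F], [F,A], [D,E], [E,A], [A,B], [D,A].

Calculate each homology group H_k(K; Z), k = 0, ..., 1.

Take the total order A < B < D < E < F on the vertex set. Then K (dimension 1) consists of the simplices:

  0-simplices (5): A, B, D, E, F
  1-simplices (6): AB, AD, AE, AF, BF, DE

so the chain groups are C_0 ≅ Z^5, C_1 ≅ Z^6.

∂_1: C_1 → C_0 maps an edge to its endpoints' difference, ∂[p,q] = q − p. For instance
  ∂AE = E − A.
The 5×6 boundary matrix has rank 4 and Smith normal form diag(1,1,1,1).

Now H_k = ker ∂_k / im ∂_{k+1}, so:

  H_0: rank C_0 − rank ∂_1 = 5 − 4 = 1, and the invariant factors of ∂_1 are all 1, so H_0 = Z.
  H_1: rank ker ∂_1 − rank ∂_2 = (6 − 4) − 0 = 2, and there is no ∂_2, so H_1 = Z^2.

(K is a triangulation of a wedge of 2 circles.)

H_0 = Z,  H_1 = Z^2.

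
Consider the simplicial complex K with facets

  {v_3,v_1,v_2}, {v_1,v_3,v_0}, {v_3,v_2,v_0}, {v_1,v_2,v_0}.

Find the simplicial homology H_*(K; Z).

H_0 ≅ Z,  H_1 = 0,  H_2 ≅ Z.

Fix the vertex order v_0 < v_1 < v_2 < v_3 and write every simplex with vertices in increasing order. Then dim K = 2 and the simplices of K are:

  0-simplices (4): [v_0], [v_1], [v_2], [v_3]
  1-simplices (6): [v_0,v_1], [v_0,v_2], [v_0,v_3], [v_1,v_2], [v_1,v_3], [v_2,v_3]
  2-simplices (4): [v_0,v_1,v_2], [v_0,v_1,v_3], [v_0,v_2,v_3], [v_1,v_2,v_3]

so the chain groups are C_0 ≅ Z^4, C_1 ≅ Z^6, C_2 ≅ Z^4.

The boundary map ∂_1: C_1 → C_0 maps an edge to its endpoints' difference, ∂[p,q] = q − p.
The 4×6 boundary matrix has rank 3 and Smith normal form diag(1,1,1).

∂_2: C_2 → C_1 sends each 2-simplex [p,q,r] to [q,r] − [p,r] + [p,q]. For instance
  ∂[v_0,v_1,v_2] = [v_1,v_2] − [v_0,v_2] + [v_0,v_1],
  ∂[v_0,v_1,v_3] = [v_1,v_3] − [v_0,v_3] + [v_0,v_1].
This gives a 6×4 integer matrix of rank 3; reducing to Smith normal form yields diagonal entries (1,1,1).

Reading off H_k = ker ∂_k / im ∂_{k+1}:

  H_0: rank C_0 − rank ∂_1 = 4 − 3 = 1, and the invariant factors of ∂_1 are all 1, so H_0 = Z.
  H_1: rank ker ∂_1 − rank ∂_2 = (6 − 3) − 3 = 0, and the invariant factors of ∂_2 are all 1, so H_1 = 0.
  H_2: rank ker ∂_2 − rank ∂_3 = (4 − 3) − 0 = 1, and there is no ∂_3, so H_2 = Z.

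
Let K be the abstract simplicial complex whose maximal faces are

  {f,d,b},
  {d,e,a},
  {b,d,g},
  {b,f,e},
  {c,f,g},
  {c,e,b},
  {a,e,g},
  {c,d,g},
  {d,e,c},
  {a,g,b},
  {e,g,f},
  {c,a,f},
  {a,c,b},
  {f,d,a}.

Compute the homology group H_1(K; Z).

Order the vertices as a < b < c < d < e < f < g. Listing each simplex with vertices in this order, K has dimension 2 with simplices:

  0-simplices (7): a, b, c, d, e, f, g
  1-simplices (21): ab, ac, ad, ae, af, ag, bc, bd, be, bf, bg, cd, ce, cf, cg, de, df, dg, ef, eg, fg
  2-simplices (14): abc, abg, acf, ade, adf, aeg, bce, bdf, bdg, bef, cde, cdg, cfg, efg

Hence C_0 ≅ Z^7, C_1 ≅ Z^21, C_2 ≅ Z^14.

Boundary ∂_1: C_1 → C_0 sends each edge [p,q] (with p < q) to q − p. For instance
  ∂bd = d − b.
The 7×21 boundary matrix has rank 6 and Smith normal form diag(1,1,1,1,1,1).

∂_2: C_2 → C_1 sends each 2-simplex [p,q,r] to [q,r] − [p,r] + [p,q]. For instance
  ∂abg = bg − ag + ab,
  ∂cde = de − ce + cd.
This gives a 21×14 integer matrix of rank 13; reducing to Smith normal form yields diagonal entries (1,1,1,1,1,1,1,1,1,1,1,1,1).

Now H_k = ker ∂_k / im ∂_{k+1}, so:

  H_1: rank ker ∂_1 − rank ∂_2 = (21 − 6) − 13 = 2, and the invariant factors of ∂_2 are all 1, so H_1 ≅ Z^2.

(K is a triangulation of the torus T^2.)

H_1 = Z^2.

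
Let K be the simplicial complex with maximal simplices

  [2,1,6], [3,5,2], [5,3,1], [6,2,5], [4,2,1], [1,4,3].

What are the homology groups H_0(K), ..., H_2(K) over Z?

Take the total order 1 < 2 < 3 < 4 < 5 < 6 on the vertex set. Then K (dimension 2) consists of the simplices:

  0-simplices (6): [1], [2], [3], [4], [5], [6]
  1-simplices (12): [1,2], [1,3], [1,4], [1,5], [1,6], [2,3], [2,4], [2,5], [2,6], [3,4], [3,5], [5,6]
  2-simplices (6): [1,2,4], [1,2,6], [1,3,4], [1,3,5], [2,3,5], [2,5,6]

giving chain groups C_0 ≅ Z^6, C_1 ≅ Z^12, C_2 ≅ Z^6.

∂_1: C_1 → C_0 maps an edge to its endpoints' difference, ∂[p,q] = q − p.
The resulting 6×12 matrix has rank 5, and its Smith normal form has invariant factors (1,1,1,1,1).

The boundary map ∂_2: C_2 → C_1 acts by ∂[p,q,r] = [q,r] − [p,r] + [p,q]. For instance
  ∂[1,3,5] = [3,5] − [1,5] + [1,3],
  ∂[1,2,4] = [2,4] − [1,4] + [1,2].
The resulting 12×6 matrix has rank 6, and its Smith normal form has invariant factors (1,1,1,1,1,1).

Reading off H_k = ker ∂_k / im ∂_{k+1}:

  H_0: rank C_0 − rank ∂_1 = 6 − 5 = 1, and the invariant factors of ∂_1 are all 1, so H_0 ≅ Z.
  H_1: rank ker ∂_1 − rank ∂_2 = (12 − 5) − 6 = 1, and the invariant factors of ∂_2 are all 1, so H_1 ≅ Z.
  H_2: rank ker ∂_2 − rank ∂_3 = (6 − 6) − 0 = 0, and there is no ∂_3, so H_2 ≅ 0.

As a check, the Euler characteristic is 6 − 12 + 6 = 0, which agrees with 1 − 1 + 0 = 0.

H_0 ≅ Z,  H_1 ≅ Z,  H_2 = 0.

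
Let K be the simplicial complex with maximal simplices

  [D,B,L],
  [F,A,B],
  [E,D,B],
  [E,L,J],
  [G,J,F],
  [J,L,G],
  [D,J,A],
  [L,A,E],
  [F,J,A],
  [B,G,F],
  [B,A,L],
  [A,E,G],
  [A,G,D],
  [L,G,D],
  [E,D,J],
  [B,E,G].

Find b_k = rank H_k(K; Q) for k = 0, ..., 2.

We work with the vertex ordering A < B < D < E < F < G < J < L. The simplices of K, each written with vertices in increasing order, are:

  0-simplices (8): A, B, D, E, F, G, J, L
  1-simplices (24): AB, AD, AE, AF, AG, AJ, AL, BD, BE, BF, BG, BL, DE, DG, DJ, DL, EG, EJ, EL, FG, FJ, GJ, GL, JL
  2-simplices (16): ABF, ABL, ADG, ADJ, AEG, AEL, AFJ, BDE, BDL, BEG, BFG, DEJ, DGL, EJL, FGJ, GJL

giving chain groups C_0 ≅ Z^8, C_1 ≅ Z^24, C_2 ≅ Z^16.

The boundary map ∂_1: C_1 → C_0 maps an edge to its endpoints' difference, ∂[p,q] = q − p. For instance
  ∂JL = L − J.
The 8×24 boundary matrix has rank 7 and Smith normal form diag(1,1,1,1,1,1,1).

∂_2: C_2 → C_1 sends each 2-simplex [p,q,r] to [q,r] − [p,r] + [p,q]. For instance
  ∂BDE = DE − BE + BD,
  ∂AFJ = FJ − AJ + AF.
The 24×16 boundary matrix has rank 15 and Smith normal form diag(1,1,1,1,1,1,1,1,1,1,1,1,1,1,1).

Computing H_k = (kernel of ∂_k) / (image of ∂_{k+1}):

  H_0: rank C_0 − rank ∂_1 = 8 − 7 = 1, and the invariant factors of ∂_1 are all 1, so H_0 = Z.
  H_1: rank ker ∂_1 − rank ∂_2 = (24 − 7) − 15 = 2, and the invariant factors of ∂_2 are all 1, so H_1 = Z^2.
  H_2: rank ker ∂_2 − rank ∂_3 = (16 − 15) − 0 = 1, and there is no ∂_3, so H_2 = Z.

Hence the Betti numbers are b_0 = 1, b_1 = 2, b_2 = 1.

b_0 = 1, b_1 = 2, b_2 = 1.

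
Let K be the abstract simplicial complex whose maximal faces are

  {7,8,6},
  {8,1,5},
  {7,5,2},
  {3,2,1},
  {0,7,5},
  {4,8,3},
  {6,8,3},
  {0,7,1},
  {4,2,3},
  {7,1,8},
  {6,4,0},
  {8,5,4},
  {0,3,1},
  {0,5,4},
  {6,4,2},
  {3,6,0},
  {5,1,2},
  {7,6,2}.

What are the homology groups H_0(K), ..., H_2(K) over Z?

H_0 = Z,  H_1 = Z ⊕ Z_2,  H_2 = 0.

K has 9 vertices, 27 edges, 18 triangles.
rank ∂_0 = 0, rank ∂_1 = 8 ⇒ b_0 = 9 − 0 − 8 = 1; all invariant factors of ∂_1 are 1 so no torsion. So H_0 ≅ Z.
rank ∂_1 = 8, rank ∂_2 = 18 ⇒ b_1 = 27 − 8 − 18 = 1; ∂_2 has invariant factor(s) [2] giving torsion. So H_1 ≅ Z ⊕ Z_2.
rank ∂_2 = 18, rank ∂_3 = 0 ⇒ b_2 = 18 − 18 − 0 = 0. So H_2 ≅ 0.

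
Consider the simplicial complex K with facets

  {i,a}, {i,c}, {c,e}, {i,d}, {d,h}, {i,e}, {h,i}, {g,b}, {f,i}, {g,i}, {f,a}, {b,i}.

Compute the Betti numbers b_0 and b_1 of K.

b_0 = 1, b_1 = 4.

Order the vertices as a < b < c < d < e < f < g < h < i. Listing each simplex with vertices in this order, K has dimension 1 with simplices:

  0-simplices (9): a, b, c, d, e, f, g, h, i
  1-simplices (12): af, ai, bg, bi, ce, ci, dh, di, ei, fi, gi, hi

so the chain groups are C_0 ≅ Z^9, C_1 ≅ Z^12.

Boundary ∂_1: C_1 → C_0 maps an edge to its endpoints' difference, ∂[p,q] = q − p.
This gives a 9×12 integer matrix of rank 8; reducing to Smith normal form yields diagonal entries (1,1,1,1,1,1,1,1).

Now H_k = ker ∂_k / im ∂_{k+1}, so:

  H_0: rank C_0 − rank ∂_1 = 9 − 8 = 1, and the invariant factors of ∂_1 are all 1, so H_0 ≅ Z.
  H_1: rank ker ∂_1 − rank ∂_2 = (12 − 8) − 0 = 4, and there is no ∂_2, so H_1 ≅ Z^4.

Hence the Betti numbers are b_0 = 1, b_1 = 4.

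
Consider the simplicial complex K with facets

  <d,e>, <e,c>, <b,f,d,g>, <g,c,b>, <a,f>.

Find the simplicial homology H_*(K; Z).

H_0 = Z,  H_1 = Z,  H_2 = 0,  H_3 = 0.

We work with the vertex ordering a < b < c < d < e < f < g. The simplices of K, each written with vertices in increasing order, are:

  0-simplices (7): a, b, c, d, e, f, g
  1-simplices (11): af, bc, bd, bf, bg, ce, cg, de, df, dg, fg
  2-simplices (5): bcg, bdf, bdg, bfg, dfg
  3-simplices (1): bdfg

giving chain groups C_0 ≅ Z^7, C_1 ≅ Z^11, C_2 ≅ Z^5, C_3 ≅ Z^1.

The boundary map ∂_1: C_1 → C_0 sends each edge [p,q] (with p < q) to q − p. For instance
  ∂bc = c − b.
The 7×11 boundary matrix has rank 6 and Smith normal form diag(1,1,1,1,1,1).

Boundary ∂_2: C_2 → C_1 maps a triangle to the signed sum of its edges. For instance
  ∂bcg = cg − bg + bc,
  ∂bdg = dg − bg + bd.
This gives a 11×5 integer matrix of rank 4; reducing to Smith normal form yields diagonal entries (1,1,1,1).

∂_3: C_3 → C_2 sends each 3-simplex σ to the alternating sum Σ_i (−1)^i (σ with its i-th vertex removed). For instance
  ∂bdfg = dfg − bfg + bdg − bdf.
The resulting 5×1 matrix has rank 1, and its Smith normal form has invariant factors (1).

Reading off H_k = ker ∂_k / im ∂_{k+1}:

  H_0: rank C_0 − rank ∂_1 = 7 − 6 = 1, and the invariant factors of ∂_1 are all 1, so H_0 = Z.
  H_1: rank ker ∂_1 − rank ∂_2 = (11 − 6) − 4 = 1, and the invariant factors of ∂_2 are all 1, so H_1 = Z.
  H_2: rank ker ∂_2 − rank ∂_3 = (5 − 4) − 1 = 0, and the invariant factors of ∂_3 are all 1, so H_2 = 0.
  H_3: rank ker ∂_3 − rank ∂_4 = (1 − 1) − 0 = 0, and there is no ∂_4, so H_3 = 0.

As a check, the Euler characteristic is 7 − 11 + 5 − 1 = 0, which agrees with 1 − 1 + 0 − 0 = 0.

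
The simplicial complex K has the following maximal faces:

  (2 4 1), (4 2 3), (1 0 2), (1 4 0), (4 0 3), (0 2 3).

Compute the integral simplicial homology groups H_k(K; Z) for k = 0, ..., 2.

H_0 ≅ Z,  H_1 = 0,  H_2 ≅ Z.

We work with the vertex ordering 0 < 1 < 2 < 3 < 4. The simplices of K, each written with vertices in increasing order, are:

  0-simplices (5): [0], [1], [2], [3], [4]
  1-simplices (9): [0,1], [0,2], [0,3], [0,4], [1,2], [1,4], [2,3], [2,4], [3,4]
  2-simplices (6): [0,1,2], [0,1,4], [0,2,3], [0,3,4], [1,2,4], [2,3,4]

Hence C_0 ≅ Z^5, C_1 ≅ Z^9, C_2 ≅ Z^6.

The boundary map ∂_1: C_1 → C_0 maps an edge to its endpoints' difference, ∂[p,q] = q − p. For instance
  ∂[0,1] = [1] − [0].
The 5×9 boundary matrix has rank 4 and Smith normal form diag(1,1,1,1).

Boundary ∂_2: C_2 → C_1 sends each 2-simplex [p,q,r] to [q,r] − [p,r] + [p,q]. For instance
  ∂[2,3,4] = [3,4] − [2,4] + [2,3],
  ∂[0,2,3] = [2,3] − [0,3] + [0,2].
The resulting 9×6 matrix has rank 5, and its Smith normal form has invariant factors (1,1,1,1,1).

Now H_k = ker ∂_k / im ∂_{k+1}, so:

  H_0: rank C_0 − rank ∂_1 = 5 − 4 = 1, and the invariant factors of ∂_1 are all 1, so H_0 ≅ Z.
  H_1: rank ker ∂_1 − rank ∂_2 = (9 − 4) − 5 = 0, and the invariant factors of ∂_2 are all 1, so H_1 ≅ 0.
  H_2: rank ker ∂_2 − rank ∂_3 = (6 − 5) − 0 = 1, and there is no ∂_3, so H_2 ≅ Z.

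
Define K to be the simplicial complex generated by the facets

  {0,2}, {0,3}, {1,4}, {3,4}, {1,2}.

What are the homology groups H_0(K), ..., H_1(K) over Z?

Take the total order 0 < 1 < 2 < 3 < 4 on the vertex set. Then K (dimension 1) consists of the simplices:

  0-simplices (5): [0], [1], [2], [3], [4]
  1-simplices (5): [0,2], [0,3], [1,2], [1,4], [3,4]

giving chain groups C_0 ≅ Z^5, C_1 ≅ Z^5.

The boundary map ∂_1: C_1 → C_0 sends each edge [p,q] (with p < q) to q − p. For instance
  ∂[3,4] = [4] − [3].
The resulting 5×5 matrix has rank 4, and its Smith normal form has invariant factors (1,1,1,1).

Computing H_k = (kernel of ∂_k) / (image of ∂_{k+1}):

  H_0: rank C_0 − rank ∂_1 = 5 − 4 = 1, and the invariant factors of ∂_1 are all 1, so H_0 = Z.
  H_1: rank ker ∂_1 − rank ∂_2 = (5 − 4) − 0 = 1, and there is no ∂_2, so H_1 = Z.

H_0 = Z,  H_1 = Z.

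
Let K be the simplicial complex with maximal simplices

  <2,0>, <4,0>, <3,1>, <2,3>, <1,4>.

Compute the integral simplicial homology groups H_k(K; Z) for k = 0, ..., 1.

H_0 ≅ Z,  H_1 ≅ Z.

Fix the vertex order 0 < 1 < 2 < 3 < 4 and write every simplex with vertices in increasing order. Then dim K = 1 and the simplices of K are:

  0-simplices (5): [0], [1], [2], [3], [4]
  1-simplices (5): [0,2], [0,4], [1,3], [1,4], [2,3]

so the chain groups are C_0 ≅ Z^5, C_1 ≅ Z^5.

∂_1: C_1 → C_0 is given by ∂[p,q] = [q] − [p].
The resulting 5×5 matrix has rank 4, and its Smith normal form has invariant factors (1,1,1,1).

From H_k ≅ ker(∂_k) / im(∂_{k+1}) we obtain:

  H_0: rank C_0 − rank ∂_1 = 5 − 4 = 1, and the invariant factors of ∂_1 are all 1, so H_0 = Z.
  H_1: rank ker ∂_1 − rank ∂_2 = (5 − 4) − 0 = 1, and there is no ∂_2, so H_1 = Z.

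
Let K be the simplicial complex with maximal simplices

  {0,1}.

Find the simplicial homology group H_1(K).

H_1 = 0.

K has 2 vertices, 1 edge.
rank ∂_1 = 1, rank ∂_2 = 0 ⇒ b_1 = 1 − 1 − 0 = 0. So H_1 ≅ 0.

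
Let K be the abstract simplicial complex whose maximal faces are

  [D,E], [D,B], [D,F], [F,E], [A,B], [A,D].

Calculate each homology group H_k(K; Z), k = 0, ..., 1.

We work with the vertex ordering A < B < D < E < F. The simplices of K, each written with vertices in increasing order, are:

  0-simplices (5): A, B, D, E, F
  1-simplices (6): AB, AD, BD, DE, DF, EF

Hence C_0 ≅ Z^5, C_1 ≅ Z^6.

∂_1: C_1 → C_0 sends each edge [p,q] (with p < q) to q − p. For instance
  ∂DF = F − D.
The resulting 5×6 matrix has rank 4, and its Smith normal form has invariant factors (1,1,1,1).

From H_k ≅ ker(∂_k) / im(∂_{k+1}) we obtain:

  H_0: rank C_0 − rank ∂_1 = 5 − 4 = 1, and the invariant factors of ∂_1 are all 1, so H_0 = Z.
  H_1: rank ker ∂_1 − rank ∂_2 = (6 − 4) − 0 = 2, and there is no ∂_2, so H_1 = Z^2.

As a check, the Euler characteristic is 5 − 6 = -1, which agrees with 1 − 2 = -1.
(K is a triangulation of a wedge of 2 circles.)

H_0 ≅ Z,  H_1 ≅ Z^2.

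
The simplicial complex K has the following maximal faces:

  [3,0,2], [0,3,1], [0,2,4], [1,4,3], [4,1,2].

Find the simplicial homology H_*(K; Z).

H_0 ≅ Z,  H_1 ≅ Z,  H_2 = 0.

Take the total order 0 < 1 < 2 < 3 < 4 on the vertex set. Then K (dimension 2) consists of the simplices:

  0-simplices (5): [0], [1], [2], [3], [4]
  1-simplices (10): [0,1], [0,2], [0,3], [0,4], [1,2], [1,3], [1,4], [2,3], [2,4], [3,4]
  2-simplices (5): [0,1,3], [0,2,3], [0,2,4], [1,2,4], [1,3,4]

giving chain groups C_0 ≅ Z^5, C_1 ≅ Z^10, C_2 ≅ Z^5.

∂_1: C_1 → C_0 maps an edge to its endpoints' difference, ∂[p,q] = q − p.
This gives a 5×10 integer matrix of rank 4; reducing to Smith normal form yields diagonal entries (1,1,1,1).

The boundary map ∂_2: C_2 → C_1 sends each 2-simplex [p,q,r] to [q,r] − [p,r] + [p,q]. For instance
  ∂[0,2,3] = [2,3] − [0,3] + [0,2],
  ∂[0,2,4] = [2,4] − [0,4] + [0,2].
As a 10×5 matrix over Z this has rank 5, with invariant factors (1,1,1,1,1).

Now H_k = ker ∂_k / im ∂_{k+1}, so:

  H_0: rank C_0 − rank ∂_1 = 5 − 4 = 1, and the invariant factors of ∂_1 are all 1, so H_0 = Z.
  H_1: rank ker ∂_1 − rank ∂_2 = (10 − 4) − 5 = 1, and the invariant factors of ∂_2 are all 1, so H_1 = Z.
  H_2: rank ker ∂_2 − rank ∂_3 = (5 − 5) − 0 = 0, and there is no ∂_3, so H_2 = 0.

As a check, the Euler characteristic is 5 − 10 + 5 = 0, which agrees with 1 − 1 + 0 = 0.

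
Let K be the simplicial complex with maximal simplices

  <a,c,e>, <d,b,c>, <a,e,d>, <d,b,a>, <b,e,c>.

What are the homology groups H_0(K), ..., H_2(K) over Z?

Order the vertices as a < b < c < d < e. Listing each simplex with vertices in this order, K has dimension 2 with simplices:

  0-simplices (5): a, b, c, d, e
  1-simplices (10): ab, ac, ad, ae, bc, bd, be, cd, ce, de
  2-simplices (5): abd, ace, ade, bcd, bce

Hence C_0 ≅ Z^5, C_1 ≅ Z^10, C_2 ≅ Z^5.

∂_1: C_1 → C_0 sends each edge [p,q] (with p < q) to q − p.
As a 5×10 matrix over Z this has rank 4, with invariant factors (1,1,1,1).

∂_2: C_2 → C_1 acts by ∂[p,q,r] = [q,r] − [p,r] + [p,q]. For instance
  ∂ade = de − ae + ad,
  ∂abd = bd − ad + ab.
The resulting 10×5 matrix has rank 5, and its Smith normal form has invariant factors (1,1,1,1,1).

Computing H_k = (kernel of ∂_k) / (image of ∂_{k+1}):

  H_0: rank C_0 − rank ∂_1 = 5 − 4 = 1, and the invariant factors of ∂_1 are all 1, so H_0 ≅ Z.
  H_1: rank ker ∂_1 − rank ∂_2 = (10 − 4) − 5 = 1, and the invariant factors of ∂_2 are all 1, so H_1 ≅ Z.
  H_2: rank ker ∂_2 − rank ∂_3 = (5 − 5) − 0 = 0, and there is no ∂_3, so H_2 ≅ 0.

(K is a triangulation of the Möbius band.)

H_0 = Z,  H_1 = Z,  H_2 = 0.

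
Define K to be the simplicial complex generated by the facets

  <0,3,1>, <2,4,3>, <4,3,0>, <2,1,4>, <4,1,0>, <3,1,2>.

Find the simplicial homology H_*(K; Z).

H_0 ≅ Z,  H_1 = 0,  H_2 ≅ Z.

Fix the vertex order 0 < 1 < 2 < 3 < 4 and write every simplex with vertices in increasing order. Then dim K = 2 and the simplices of K are:

  0-simplices (5): [0], [1], [2], [3], [4]
  1-simplices (9): [0,1], [0,3], [0,4], [1,2], [1,3], [1,4], [2,3], [2,4], [3,4]
  2-simplices (6): [0,1,3], [0,1,4], [0,3,4], [1,2,3], [1,2,4], [2,3,4]

Hence C_0 ≅ Z^5, C_1 ≅ Z^9, C_2 ≅ Z^6.

Boundary ∂_1: C_1 → C_0 maps an edge to its endpoints' difference, ∂[p,q] = q − p.
As a 5×9 matrix over Z this has rank 4, with invariant factors (1,1,1,1).

Boundary ∂_2: C_2 → C_1 acts by ∂[p,q,r] = [q,r] − [p,r] + [p,q]. For instance
  ∂[0,1,4] = [1,4] − [0,4] + [0,1],
  ∂[1,2,4] = [2,4] − [1,4] + [1,2].
The resulting 9×6 matrix has rank 5, and its Smith normal form has invariant factors (1,1,1,1,1).

From H_k ≅ ker(∂_k) / im(∂_{k+1}) we obtain:

  H_0: rank C_0 − rank ∂_1 = 5 − 4 = 1, and the invariant factors of ∂_1 are all 1, so H_0 = Z.
  H_1: rank ker ∂_1 − rank ∂_2 = (9 − 4) − 5 = 0, and the invariant factors of ∂_2 are all 1, so H_1 = 0.
  H_2: rank ker ∂_2 − rank ∂_3 = (6 − 5) − 0 = 1, and there is no ∂_3, so H_2 = Z.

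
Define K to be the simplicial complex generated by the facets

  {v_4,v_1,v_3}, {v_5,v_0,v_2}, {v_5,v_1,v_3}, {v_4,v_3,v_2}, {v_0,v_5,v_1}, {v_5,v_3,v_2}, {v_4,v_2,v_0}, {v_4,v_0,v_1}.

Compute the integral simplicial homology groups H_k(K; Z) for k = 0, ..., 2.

Take the total order v_0 < v_1 < v_2 < v_3 < v_4 < v_5 on the vertex set. Then K (dimension 2) consists of the simplices:

  0-simplices (6): [v_0], [v_1], [v_2], [v_3], [v_4], [v_5]
  1-simplices (12): [v_0,v_1], [v_0,v_2], [v_0,v_4], [v_0,v_5], [v_1,v_3], [v_1,v_4], [v_1,v_5], [v_2,v_3], [v_2,v_4], [v_2,v_5], [v_3,v_4], [v_3,v_5]
  2-simplices (8): [v_0,v_1,v_4], [v_0,v_1,v_5], [v_0,v_2,v_4], [v_0,v_2,v_5], [v_1,v_3,v_4], [v_1,v_3,v_5], [v_2,v_3,v_4], [v_2,v_3,v_5]

Hence C_0 ≅ Z^6, C_1 ≅ Z^12, C_2 ≅ Z^8.

Boundary ∂_1: C_1 → C_0 sends each edge [p,q] (with p < q) to q − p. For instance
  ∂[v_3,v_5] = [v_5] − [v_3].
This gives a 6×12 integer matrix of rank 5; reducing to Smith normal form yields diagonal entries (1,1,1,1,1).

The boundary map ∂_2: C_2 → C_1 maps a triangle to the signed sum of its edges. For instance
  ∂[v_1,v_3,v_5] = [v_3,v_5] − [v_1,v_5] + [v_1,v_3],
  ∂[v_0,v_2,v_4] = [v_2,v_4] − [v_0,v_4] + [v_0,v_2].
The resulting 12×8 matrix has rank 7, and its Smith normal form has invariant factors (1,1,1,1,1,1,1).

From H_k ≅ ker(∂_k) / im(∂_{k+1}) we obtain:

  H_0: rank C_0 − rank ∂_1 = 6 − 5 = 1, and the invariant factors of ∂_1 are all 1, so H_0 ≅ Z.
  H_1: rank ker ∂_1 − rank ∂_2 = (12 − 5) − 7 = 0, and the invariant factors of ∂_2 are all 1, so H_1 ≅ 0.
  H_2: rank ker ∂_2 − rank ∂_3 = (8 − 7) − 0 = 1, and there is no ∂_3, so H_2 ≅ Z.

As a check, the Euler characteristic is 6 − 12 + 8 = 2, which agrees with 1 − 0 + 1 = 2.
(K is a triangulation of the 2-sphere S^2.)

H_0 ≅ Z,  H_1 = 0,  H_2 ≅ Z.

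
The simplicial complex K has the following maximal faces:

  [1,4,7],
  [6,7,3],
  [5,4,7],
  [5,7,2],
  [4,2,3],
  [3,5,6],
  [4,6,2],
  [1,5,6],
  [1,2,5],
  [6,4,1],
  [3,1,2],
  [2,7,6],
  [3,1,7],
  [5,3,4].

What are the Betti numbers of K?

b_0 = 1, b_1 = 2, b_2 = 1.

Fix the vertex order 1 < 2 < 3 < 4 < 5 < 6 < 7 and write every simplex with vertices in increasing order. Then dim K = 2 and the simplices of K are:

  0-simplices (7): [1], [2], [3], [4], [5], [6], [7]
  1-simplices (21): [1,2], [1,3], [1,4], [1,5], [1,6], [1,7], [2,3], [2,4], [2,5], [2,6], [2,7], [3,4], [3,5], [3,6], [3,7], [4,5], [4,6], [4,7], [5,6], [5,7], [6,7]
  2-simplices (14): [1,2,3], [1,2,5], [1,3,7], [1,4,6], [1,4,7], [1,5,6], [2,3,4], [2,4,6], [2,5,7], [2,6,7], [3,4,5], [3,5,6], [3,6,7], [4,5,7]

so the chain groups are C_0 ≅ Z^7, C_1 ≅ Z^21, C_2 ≅ Z^14.

Boundary ∂_1: C_1 → C_0 sends each edge [p,q] (with p < q) to q − p.
This gives a 7×21 integer matrix of rank 6; reducing to Smith normal form yields diagonal entries (1,1,1,1,1,1).

∂_2: C_2 → C_1 sends each 2-simplex [p,q,r] to [q,r] − [p,r] + [p,q]. For instance
  ∂[2,4,6] = [4,6] − [2,6] + [2,4],
  ∂[1,4,6] = [4,6] − [1,6] + [1,4].
This gives a 21×14 integer matrix of rank 13; reducing to Smith normal form yields diagonal entries (1,1,1,1,1,1,1,1,1,1,1,1,1).

From H_k ≅ ker(∂_k) / im(∂_{k+1}) we obtain:

  H_0: rank C_0 − rank ∂_1 = 7 − 6 = 1, and the invariant factors of ∂_1 are all 1, so H_0 = Z.
  H_1: rank ker ∂_1 − rank ∂_2 = (21 − 6) − 13 = 2, and the invariant factors of ∂_2 are all 1, so H_1 = Z^2.
  H_2: rank ker ∂_2 − rank ∂_3 = (14 − 13) − 0 = 1, and there is no ∂_3, so H_2 = Z.

Hence the Betti numbers are b_0 = 1, b_1 = 2, b_2 = 1.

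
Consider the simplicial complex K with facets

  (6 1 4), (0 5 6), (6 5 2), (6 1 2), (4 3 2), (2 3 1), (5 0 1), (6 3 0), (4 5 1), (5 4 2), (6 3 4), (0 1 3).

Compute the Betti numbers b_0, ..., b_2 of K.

Order the vertices as 0 < 1 < 2 < 3 < 4 < 5 < 6. Listing each simplex with vertices in this order, K has dimension 2 with simplices:

  0-simplices (7): [0], [1], [2], [3], [4], [5], [6]
  1-simplices (18): [0,1], [0,3], [0,5], [0,6], [1,2], [1,3], [1,4], [1,5], [1,6], [2,3], [2,4], [2,5], [2,6], [3,4], [3,6], [4,5], [4,6], [5,6]
  2-simplices (12): [0,1,3], [0,1,5], [0,3,6], [0,5,6], [1,2,3], [1,2,6], [1,4,5], [1,4,6], [2,3,4], [2,4,5], [2,5,6], [3,4,6]

Hence C_0 ≅ Z^7, C_1 ≅ Z^18, C_2 ≅ Z^12.

The boundary map ∂_1: C_1 → C_0 maps an edge to its endpoints' difference, ∂[p,q] = q − p.
The resulting 7×18 matrix has rank 6, and its Smith normal form has invariant factors (1,1,1,1,1,1).

∂_2: C_2 → C_1 acts by ∂[p,q,r] = [q,r] − [p,r] + [p,q]. For instance
  ∂[1,4,6] = [4,6] − [1,6] + [1,4],
  ∂[2,3,4] = [3,4] − [2,4] + [2,3].
This gives a 18×12 integer matrix of rank 12; reducing to Smith normal form yields diagonal entries (1,1,1,1,1,1,1,1,1,1,1,2).

From H_k ≅ ker(∂_k) / im(∂_{k+1}) we obtain:

  H_0: rank C_0 − rank ∂_1 = 7 − 6 = 1, and the invariant factors of ∂_1 are all 1, so H_0 ≅ Z.
  H_1: rank ker ∂_1 − rank ∂_2 = (18 − 6) − 12 = 0, and ∂_2 has invariant factor 2 > 1, so H_1 ≅ Z_2.
  H_2: rank ker ∂_2 − rank ∂_3 = (12 − 12) − 0 = 0, and there is no ∂_3, so H_2 ≅ 0.

As a check, the Euler characteristic is 7 − 18 + 12 = 1, which agrees with 1 − 0 + 0 = 1.
(K is a triangulation of the real projective plane RP^2.)

Hence the Betti numbers are b_0 = 1, b_1 = 0, b_2 = 0.

b_0 = 1, b_1 = 0, b_2 = 0.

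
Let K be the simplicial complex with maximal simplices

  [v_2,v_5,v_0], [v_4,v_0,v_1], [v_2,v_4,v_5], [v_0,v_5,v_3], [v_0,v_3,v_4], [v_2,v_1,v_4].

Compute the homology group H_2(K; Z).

Order the vertices as v_0 < v_1 < v_2 < v_3 < v_4 < v_5. Listing each simplex with vertices in this order, K has dimension 2 with simplices:

  0-simplices (6): [v_0], [v_1], [v_2], [v_3], [v_4], [v_5]
  1-simplices (12): [v_0,v_1], [v_0,v_2], [v_0,v_3], [v_0,v_4], [v_0,v_5], [v_1,v_2], [v_1,v_4], [v_2,v_4], [v_2,v_5], [v_3,v_4], [v_3,v_5], [v_4,v_5]
  2-simplices (6): [v_0,v_1,v_4], [v_0,v_2,v_5], [v_0,v_3,v_4], [v_0,v_3,v_5], [v_1,v_2,v_4], [v_2,v_4,v_5]

Hence C_0 ≅ Z^6, C_1 ≅ Z^12, C_2 ≅ Z^6.

Boundary ∂_1: C_1 → C_0 sends each edge [p,q] (with p < q) to q − p. For instance
  ∂[v_2,v_4] = [v_4] − [v_2].
The resulting 6×12 matrix has rank 5, and its Smith normal form has invariant factors (1,1,1,1,1).

∂_2: C_2 → C_1 acts by ∂[p,q,r] = [q,r] − [p,r] + [p,q]. For instance
  ∂[v_0,v_1,v_4] = [v_1,v_4] − [v_0,v_4] + [v_0,v_1],
  ∂[v_0,v_3,v_5] = [v_3,v_5] − [v_0,v_5] + [v_0,v_3].
This gives a 12×6 integer matrix of rank 6; reducing to Smith normal form yields diagonal entries (1,1,1,1,1,1).

From H_k ≅ ker(∂_k) / im(∂_{k+1}) we obtain:

  H_2: rank ker ∂_2 − rank ∂_3 = (6 − 6) − 0 = 0, and there is no ∂_3, so H_2 ≅ 0.

H_2 = 0.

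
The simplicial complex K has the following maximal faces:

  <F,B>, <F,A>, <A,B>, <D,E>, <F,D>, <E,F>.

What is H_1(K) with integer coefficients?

Take the total order A < B < D < E < F on the vertex set. Then K (dimension 1) consists of the simplices:

  0-simplices (5): A, B, D, E, F
  1-simplices (6): AB, AF, BF, DE, DF, EF

giving chain groups C_0 ≅ Z^5, C_1 ≅ Z^6.

Boundary ∂_1: C_1 → C_0 maps an edge to its endpoints' difference, ∂[p,q] = q − p. For instance
  ∂DF = F − D.
This gives a 5×6 integer matrix of rank 4; reducing to Smith normal form yields diagonal entries (1,1,1,1).

From H_k ≅ ker(∂_k) / im(∂_{k+1}) we obtain:

  H_1: rank ker ∂_1 − rank ∂_2 = (6 − 4) − 0 = 2, and there is no ∂_2, so H_1 ≅ Z^2.

(K is a triangulation of a wedge of 2 circles.)

H_1 = Z^2.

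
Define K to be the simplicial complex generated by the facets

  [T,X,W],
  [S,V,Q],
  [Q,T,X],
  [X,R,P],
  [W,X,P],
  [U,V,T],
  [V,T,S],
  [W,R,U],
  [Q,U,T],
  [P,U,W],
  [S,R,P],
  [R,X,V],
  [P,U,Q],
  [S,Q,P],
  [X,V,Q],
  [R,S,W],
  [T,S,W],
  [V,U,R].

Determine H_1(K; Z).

K has 9 vertices, 27 edges, 18 triangles.
rank ∂_1 = 8, rank ∂_2 = 18 ⇒ b_1 = 27 − 8 − 18 = 1; ∂_2 has invariant factor(s) [2] giving torsion. So H_1 ≅ Z × Z/2.

H_1 = Z × Z/2.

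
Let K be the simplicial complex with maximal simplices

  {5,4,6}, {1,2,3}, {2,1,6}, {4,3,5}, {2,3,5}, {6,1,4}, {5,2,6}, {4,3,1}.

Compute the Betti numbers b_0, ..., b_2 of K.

b_0 = 1, b_1 = 0, b_2 = 1.

Order the vertices as 1 < 2 < 3 < 4 < 5 < 6. Listing each simplex with vertices in this order, K has dimension 2 with simplices:

  0-simplices (6): [1], [2], [3], [4], [5], [6]
  1-simplices (12): [1,2], [1,3], [1,4], [1,6], [2,3], [2,5], [2,6], [3,4], [3,5], [4,5], [4,6], [5,6]
  2-simplices (8): [1,2,3], [1,2,6], [1,3,4], [1,4,6], [2,3,5], [2,5,6], [3,4,5], [4,5,6]

Hence C_0 ≅ Z^6, C_1 ≅ Z^12, C_2 ≅ Z^8.

The boundary map ∂_1: C_1 → C_0 sends each edge [p,q] (with p < q) to q − p.
This gives a 6×12 integer matrix of rank 5; reducing to Smith normal form yields diagonal entries (1,1,1,1,1).

∂_2: C_2 → C_1 maps a triangle to the signed sum of its edges. For instance
  ∂[1,4,6] = [4,6] − [1,6] + [1,4],
  ∂[2,5,6] = [5,6] − [2,6] + [2,5].
This gives a 12×8 integer matrix of rank 7; reducing to Smith normal form yields diagonal entries (1,1,1,1,1,1,1).

From H_k ≅ ker(∂_k) / im(∂_{k+1}) we obtain:

  H_0: rank C_0 − rank ∂_1 = 6 − 5 = 1, and the invariant factors of ∂_1 are all 1, so H_0 = Z.
  H_1: rank ker ∂_1 − rank ∂_2 = (12 − 5) − 7 = 0, and the invariant factors of ∂_2 are all 1, so H_1 = 0.
  H_2: rank ker ∂_2 − rank ∂_3 = (8 − 7) − 0 = 1, and there is no ∂_3, so H_2 = Z.

(K is a triangulation of the 2-sphere S^2.)

Hence the Betti numbers are b_0 = 1, b_1 = 0, b_2 = 1.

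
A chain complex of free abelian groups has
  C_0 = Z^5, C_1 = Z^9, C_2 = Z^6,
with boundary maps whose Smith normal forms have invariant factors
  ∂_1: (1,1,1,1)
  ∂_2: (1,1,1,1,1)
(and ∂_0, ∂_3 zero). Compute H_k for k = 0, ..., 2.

H_0: b_0 = 5 − 0 − 4 = 1; torsion from ∂_1 factors > 1: none. So H_0 = Z.
H_1: b_1 = 9 − 4 − 5 = 0; torsion from ∂_2 factors > 1: none. So H_1 = 0.
H_2: b_2 = 6 − 5 − 0 = 1; torsion from ∂_3 factors > 1: none. So H_2 = Z.

H_0 = Z,  H_1 = 0,  H_2 = Z.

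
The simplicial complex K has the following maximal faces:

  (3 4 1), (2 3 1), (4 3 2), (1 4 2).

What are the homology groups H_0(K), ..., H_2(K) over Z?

Fix the vertex order 1 < 2 < 3 < 4 and write every simplex with vertices in increasing order. Then dim K = 2 and the simplices of K are:

  0-simplices (4): [1], [2], [3], [4]
  1-simplices (6): [1,2], [1,3], [1,4], [2,3], [2,4], [3,4]
  2-simplices (4): [1,2,3], [1,2,4], [1,3,4], [2,3,4]

giving chain groups C_0 ≅ Z^4, C_1 ≅ Z^6, C_2 ≅ Z^4.

The boundary map ∂_1: C_1 → C_0 is given by ∂[p,q] = [q] − [p]. For instance
  ∂[3,4] = [4] − [3].
The 4×6 boundary matrix has rank 3 and Smith normal form diag(1,1,1).

The boundary map ∂_2: C_2 → C_1 maps a triangle to the signed sum of its edges. For instance
  ∂[1,2,4] = [2,4] − [1,4] + [1,2],
  ∂[1,3,4] = [3,4] − [1,4] + [1,3].
As a 6×4 matrix over Z this has rank 3, with invariant factors (1,1,1).

Now H_k = ker ∂_k / im ∂_{k+1}, so:

  H_0: rank C_0 − rank ∂_1 = 4 − 3 = 1, and the invariant factors of ∂_1 are all 1, so H_0 ≅ Z.
  H_1: rank ker ∂_1 − rank ∂_2 = (6 − 3) − 3 = 0, and the invariant factors of ∂_2 are all 1, so H_1 ≅ 0.
  H_2: rank ker ∂_2 − rank ∂_3 = (4 − 3) − 0 = 1, and there is no ∂_3, so H_2 ≅ Z.

As a check, the Euler characteristic is 4 − 6 + 4 = 2, which agrees with 1 − 0 + 1 = 2.

H_0 = Z,  H_1 = 0,  H_2 = Z.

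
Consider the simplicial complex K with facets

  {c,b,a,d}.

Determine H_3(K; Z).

K has 4 vertices, 6 edges, 4 triangles, 1 3-simplex.
rank ∂_3 = 1, rank ∂_4 = 0 ⇒ b_3 = 1 − 1 − 0 = 0. So H_3 ≅ 0.

H_3 = 0.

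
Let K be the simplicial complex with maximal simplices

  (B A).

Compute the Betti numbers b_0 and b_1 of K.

b_0 = 1, b_1 = 0.

Fix the vertex order A < B and write every simplex with vertices in increasing order. Then dim K = 1 and the simplices of K are:

  0-simplices (2): A, B
  1-simplices (1): AB

Hence C_0 ≅ Z^2, C_1 ≅ Z^1.

∂_1: C_1 → C_0 maps an edge to its endpoints' difference, ∂[p,q] = q − p.
As a 2×1 matrix over Z this has rank 1, with invariant factors (1).

Computing H_k = (kernel of ∂_k) / (image of ∂_{k+1}):

  H_0: rank C_0 − rank ∂_1 = 2 − 1 = 1, and the invariant factors of ∂_1 are all 1, so H_0 = Z.
  H_1: rank ker ∂_1 − rank ∂_2 = (1 − 1) − 0 = 0, and there is no ∂_2, so H_1 = 0.

(K is a triangulation of the 1-simplex.)

Hence the Betti numbers are b_0 = 1, b_1 = 0.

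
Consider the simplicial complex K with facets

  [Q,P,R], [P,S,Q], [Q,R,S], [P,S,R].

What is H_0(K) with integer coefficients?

K has 4 vertices, 6 edges, 4 triangles.
rank ∂_0 = 0, rank ∂_1 = 3 ⇒ b_0 = 4 − 0 − 3 = 1; all invariant factors of ∂_1 are 1 so no torsion. So H_0 ≅ Z.

H_0 ≅ Z.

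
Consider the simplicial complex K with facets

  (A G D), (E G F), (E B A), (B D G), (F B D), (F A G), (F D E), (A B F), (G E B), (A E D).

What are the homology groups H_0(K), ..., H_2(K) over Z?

H_0 ≅ Z,  H_1 ≅ Z/2Z,  H_2 = 0.

Order the vertices as A < B < D < E < F < G. Listing each simplex with vertices in this order, K has dimension 2 with simplices:

  0-simplices (6): A, B, D, E, F, G
  1-simplices (15): AB, AD, AE, AF, AG, BD, BE, BF, BG, DE, DF, DG, EF, EG, FG
  2-simplices (10): ABE, ABF, ADE, ADG, AFG, BDF, BDG, BEG, DEF, EFG

giving chain groups C_0 ≅ Z^6, C_1 ≅ Z^15, C_2 ≅ Z^10.

∂_1: C_1 → C_0 maps an edge to its endpoints' difference, ∂[p,q] = q − p. For instance
  ∂DG = G − D.
The 6×15 boundary matrix has rank 5 and Smith normal form diag(1,1,1,1,1).

∂_2: C_2 → C_1 sends each 2-simplex [p,q,r] to [q,r] − [p,r] + [p,q]. For instance
  ∂ADE = DE − AE + AD,
  ∂ABF = BF − AF + AB.
This gives a 15×10 integer matrix of rank 10; reducing to Smith normal form yields diagonal entries (1,1,1,1,1,1,1,1,1,2).

Reading off H_k = ker ∂_k / im ∂_{k+1}:

  H_0: rank C_0 − rank ∂_1 = 6 − 5 = 1, and the invariant factors of ∂_1 are all 1, so H_0 = Z.
  H_1: rank ker ∂_1 − rank ∂_2 = (15 − 5) − 10 = 0, and ∂_2 has invariant factor 2 > 1, so H_1 = Z/2Z.
  H_2: rank ker ∂_2 − rank ∂_3 = (10 − 10) − 0 = 0, and there is no ∂_3, so H_2 = 0.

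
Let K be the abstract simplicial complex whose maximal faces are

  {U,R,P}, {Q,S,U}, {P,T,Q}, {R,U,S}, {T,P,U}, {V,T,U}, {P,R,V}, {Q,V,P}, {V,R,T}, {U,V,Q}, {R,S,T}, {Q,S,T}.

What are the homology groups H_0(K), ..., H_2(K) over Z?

We work with the vertex ordering P < Q < R < S < T < U < V. The simplices of K, each written with vertices in increasing order, are:

  0-simplices (7): P, Q, R, S, T, U, V
  1-simplices (18): PQ, PR, PT, PU, PV, QS, QT, QU, QV, RS, RT, RU, RV, ST, SU, TU, TV, UV
  2-simplices (12): PQT, PQV, PRU, PRV, PTU, QST, QSU, QUV, RST, RSU, RTV, TUV

Hence C_0 ≅ Z^7, C_1 ≅ Z^18, C_2 ≅ Z^12.

∂_1: C_1 → C_0 is given by ∂[p,q] = [q] − [p]. For instance
  ∂TV = V − T.
The resulting 7×18 matrix has rank 6, and its Smith normal form has invariant factors (1,1,1,1,1,1).

Boundary ∂_2: C_2 → C_1 maps a triangle to the signed sum of its edges. For instance
  ∂RST = ST − RT + RS,
  ∂QUV = UV − QV + QU.
As a 18×12 matrix over Z this has rank 12, with invariant factors (1,1,1,1,1,1,1,1,1,1,1,2).

Computing H_k = (kernel of ∂_k) / (image of ∂_{k+1}):

  H_0: rank C_0 − rank ∂_1 = 7 − 6 = 1, and the invariant factors of ∂_1 are all 1, so H_0 ≅ Z.
  H_1: rank ker ∂_1 − rank ∂_2 = (18 − 6) − 12 = 0, and ∂_2 has invariant factor 2 > 1, so H_1 ≅ Z_2.
  H_2: rank ker ∂_2 − rank ∂_3 = (12 − 12) − 0 = 0, and there is no ∂_3, so H_2 ≅ 0.

(K is a triangulation of the real projective plane RP^2.)

H_0 ≅ Z,  H_1 ≅ Z_2,  H_2 = 0.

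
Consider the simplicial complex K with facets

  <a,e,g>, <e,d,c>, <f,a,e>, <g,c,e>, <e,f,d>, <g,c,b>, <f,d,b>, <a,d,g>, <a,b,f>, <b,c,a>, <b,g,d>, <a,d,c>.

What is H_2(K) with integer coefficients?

Fix the vertex order a < b < c < d < e < f < g and write every simplex with vertices in increasing order. Then dim K = 2 and the simplices of K are:

  0-simplices (7): a, b, c, d, e, f, g
  1-simplices (18): ab, ac, ad, ae, af, ag, bc, bd, bf, bg, cd, ce, cg, de, df, dg, ef, eg
  2-simplices (12): abc, abf, acd, adg, aef, aeg, bcg, bdf, bdg, cde, ceg, def

so the chain groups are C_0 ≅ Z^7, C_1 ≅ Z^18, C_2 ≅ Z^12.

The boundary map ∂_1: C_1 → C_0 maps an edge to its endpoints' difference, ∂[p,q] = q − p.
The resulting 7×18 matrix has rank 6, and its Smith normal form has invariant factors (1,1,1,1,1,1).

Boundary ∂_2: C_2 → C_1 maps a triangle to the signed sum of its edges. For instance
  ∂abf = bf − af + ab,
  ∂adg = dg − ag + ad.
This gives a 18×12 integer matrix of rank 12; reducing to Smith normal form yields diagonal entries (1,1,1,1,1,1,1,1,1,1,1,2).

Computing H_k = (kernel of ∂_k) / (image of ∂_{k+1}):

  H_2: rank ker ∂_2 − rank ∂_3 = (12 − 12) − 0 = 0, and there is no ∂_3, so H_2 = 0.

(K is a triangulation of the real projective plane RP^2.)

H_2 = 0.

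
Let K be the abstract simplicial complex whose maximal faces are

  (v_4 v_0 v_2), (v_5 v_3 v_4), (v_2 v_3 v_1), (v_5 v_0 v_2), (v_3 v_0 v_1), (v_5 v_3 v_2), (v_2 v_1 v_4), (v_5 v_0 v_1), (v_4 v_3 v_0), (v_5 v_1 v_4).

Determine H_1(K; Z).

K has 6 vertices, 15 edges, 10 triangles.
rank ∂_1 = 5, rank ∂_2 = 10 ⇒ b_1 = 15 − 5 − 10 = 0; ∂_2 has invariant factor(s) [2] giving torsion. So H_1 ≅ Z/2.

H_1 = Z/2.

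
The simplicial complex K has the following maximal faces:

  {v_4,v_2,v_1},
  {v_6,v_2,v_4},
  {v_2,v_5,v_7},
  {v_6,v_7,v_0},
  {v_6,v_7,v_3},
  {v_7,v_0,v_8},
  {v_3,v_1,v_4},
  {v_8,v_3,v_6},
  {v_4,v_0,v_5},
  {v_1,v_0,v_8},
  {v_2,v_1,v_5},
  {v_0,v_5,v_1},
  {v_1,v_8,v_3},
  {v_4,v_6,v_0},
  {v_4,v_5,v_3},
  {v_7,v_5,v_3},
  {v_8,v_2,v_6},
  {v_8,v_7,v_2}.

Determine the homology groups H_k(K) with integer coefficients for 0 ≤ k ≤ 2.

H_0 = Z,  H_1 = Z ⊕ Z/2,  H_2 = 0.

We work with the vertex ordering v_0 < v_1 < v_2 < v_3 < v_4 < v_5 < v_6 < v_7 < v_8. The simplices of K, each written with vertices in increasing order, are:

  0-simplices (9): [v_0], [v_1], [v_2], [v_3], [v_4], [v_5], [v_6], [v_7], [v_8]
  1-simplices (27): (27 of them)
  2-simplices (18): (18 of them)

so the chain groups are C_0 ≅ Z^9, C_1 ≅ Z^27, C_2 ≅ Z^18.

∂_1: C_1 → C_0 is given by ∂[p,q] = [q] − [p]. For instance
  ∂[v_0,v_7] = [v_7] − [v_0].
The 9×27 boundary matrix has rank 8 and Smith normal form diag(1,1,1,1,1,1,1,1).

∂_2: C_2 → C_1 maps a triangle to the signed sum of its edges. For instance
  ∂[v_3,v_6,v_8] = [v_6,v_8] − [v_3,v_8] + [v_3,v_6],
  ∂[v_3,v_5,v_7] = [v_5,v_7] − [v_3,v_7] + [v_3,v_5].
The resulting 27×18 matrix has rank 18, and its Smith normal form has invariant factors (1,1,1,1,1,1,1,1,1,1,1,1,1,1,1,1,1,2).

Reading off H_k = ker ∂_k / im ∂_{k+1}:

  H_0: rank C_0 − rank ∂_1 = 9 − 8 = 1, and the invariant factors of ∂_1 are all 1, so H_0 = Z.
  H_1: rank ker ∂_1 − rank ∂_2 = (27 − 8) − 18 = 1, and ∂_2 has invariant factor 2 > 1, so H_1 = Z ⊕ Z/2.
  H_2: rank ker ∂_2 − rank ∂_3 = (18 − 18) − 0 = 0, and there is no ∂_3, so H_2 = 0.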